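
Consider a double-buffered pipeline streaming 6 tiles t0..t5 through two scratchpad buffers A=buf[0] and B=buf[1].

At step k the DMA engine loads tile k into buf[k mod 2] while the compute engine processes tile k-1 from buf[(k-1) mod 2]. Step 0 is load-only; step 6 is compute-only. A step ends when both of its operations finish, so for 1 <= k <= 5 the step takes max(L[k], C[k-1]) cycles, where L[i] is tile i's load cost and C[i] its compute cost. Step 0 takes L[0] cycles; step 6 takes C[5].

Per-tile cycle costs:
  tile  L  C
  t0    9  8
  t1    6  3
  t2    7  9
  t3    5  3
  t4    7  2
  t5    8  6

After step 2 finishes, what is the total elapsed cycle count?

  0. 9=9c; end=9; A:t0 B:-
  1. max(6,8)=8c; end=17; A:t0 B:t1
  2. max(7,3)=7c; end=24; A:t2 B:t1
  3. max(5,9)=9c; end=33; A:t2 B:t3
  4. max(7,3)=7c; end=40; A:t4 B:t3
  5. max(8,2)=8c; end=48; A:t4 B:t5
  6. 6=6c; end=54; A:t4 B:t5

end_cycle[2] = 24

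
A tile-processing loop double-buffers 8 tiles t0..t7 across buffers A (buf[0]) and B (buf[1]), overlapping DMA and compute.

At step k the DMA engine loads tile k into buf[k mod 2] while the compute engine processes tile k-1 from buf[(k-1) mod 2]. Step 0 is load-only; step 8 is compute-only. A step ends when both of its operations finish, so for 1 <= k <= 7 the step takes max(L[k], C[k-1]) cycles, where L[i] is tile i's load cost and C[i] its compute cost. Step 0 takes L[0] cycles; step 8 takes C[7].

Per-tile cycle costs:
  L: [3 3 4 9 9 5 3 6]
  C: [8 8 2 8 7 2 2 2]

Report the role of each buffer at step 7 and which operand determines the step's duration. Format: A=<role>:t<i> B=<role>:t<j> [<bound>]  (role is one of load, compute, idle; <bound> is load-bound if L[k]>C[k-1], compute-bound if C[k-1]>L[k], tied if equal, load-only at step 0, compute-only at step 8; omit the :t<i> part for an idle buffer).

step 7: A=compute:t6 B=load:t7 [load-bound]

  0. 3=3c; end=3; A:t0 B:-
  1. max(3,8)=8c; end=11; A:t0 B:t1
  2. max(4,8)=8c; end=19; A:t2 B:t1
  3. max(9,2)=9c; end=28; A:t2 B:t3
  4. max(9,8)=9c; end=37; A:t4 B:t3
  5. max(5,7)=7c; end=44; A:t4 B:t5
  6. max(3,2)=3c; end=47; A:t6 B:t5
  7. max(6,2)=6c; end=53; A:t6 B:t7
  8. 2=2c; end=55; A:t6 B:t7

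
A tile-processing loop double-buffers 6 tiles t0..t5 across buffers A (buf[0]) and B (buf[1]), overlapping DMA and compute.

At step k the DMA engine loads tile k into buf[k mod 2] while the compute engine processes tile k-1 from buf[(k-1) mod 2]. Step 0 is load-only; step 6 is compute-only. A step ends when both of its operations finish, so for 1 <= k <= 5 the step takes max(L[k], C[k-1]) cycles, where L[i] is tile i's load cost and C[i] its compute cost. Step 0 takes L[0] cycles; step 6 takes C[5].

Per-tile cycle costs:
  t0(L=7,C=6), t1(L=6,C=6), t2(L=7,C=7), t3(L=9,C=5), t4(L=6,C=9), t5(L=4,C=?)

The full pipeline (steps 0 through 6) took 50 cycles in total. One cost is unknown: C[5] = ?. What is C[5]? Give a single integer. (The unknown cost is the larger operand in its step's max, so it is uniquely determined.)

step 0 | dur = L[0]=7 = 7
step 1 | dur = max(L[1]=6, C[0]=6) = 6
step 2 | dur = max(L[2]=7, C[1]=6) = 7
step 3 | dur = max(L[3]=9, C[2]=7) = 9
step 4 | dur = max(L[4]=6, C[3]=5) = 6
step 5 | dur = max(L[5]=4, C[4]=9) = 9
step 6 | dur = C[5]=? = C[5]  (unknown; binding)
sum of known step durations = 44
dur[6] = total - known = 50 - 44 = 6
C[5] is the binding max in step 6, so C[5] = dur[6] = 6

C[5] = 6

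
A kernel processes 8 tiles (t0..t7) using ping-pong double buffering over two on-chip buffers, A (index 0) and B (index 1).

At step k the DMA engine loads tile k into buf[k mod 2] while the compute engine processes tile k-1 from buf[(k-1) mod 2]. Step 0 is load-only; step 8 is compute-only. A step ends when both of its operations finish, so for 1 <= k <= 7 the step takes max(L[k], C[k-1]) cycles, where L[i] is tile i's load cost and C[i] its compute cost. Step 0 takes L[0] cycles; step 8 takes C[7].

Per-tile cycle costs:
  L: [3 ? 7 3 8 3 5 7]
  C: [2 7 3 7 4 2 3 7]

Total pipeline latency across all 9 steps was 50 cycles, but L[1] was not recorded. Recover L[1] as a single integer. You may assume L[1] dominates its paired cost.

step 0 → dur = L[0]=3 = 3
step 1 → dur = max(L[1]=?, C[0]=2) = L[1]  (unknown; binding)
step 2 → dur = max(L[2]=7, C[1]=7) = 7
step 3 → dur = max(L[3]=3, C[2]=3) = 3
step 4 → dur = max(L[4]=8, C[3]=7) = 8
step 5 → dur = max(L[5]=3, C[4]=4) = 4
step 6 → dur = max(L[6]=5, C[5]=2) = 5
step 7 → dur = max(L[7]=7, C[6]=3) = 7
step 8 → dur = C[7]=7 = 7
sum of known step durations = 44
dur[1] = total - known = 50 - 44 = 6
L[1] is the binding max in step 1, so L[1] = dur[1] = 6

L[1] = 6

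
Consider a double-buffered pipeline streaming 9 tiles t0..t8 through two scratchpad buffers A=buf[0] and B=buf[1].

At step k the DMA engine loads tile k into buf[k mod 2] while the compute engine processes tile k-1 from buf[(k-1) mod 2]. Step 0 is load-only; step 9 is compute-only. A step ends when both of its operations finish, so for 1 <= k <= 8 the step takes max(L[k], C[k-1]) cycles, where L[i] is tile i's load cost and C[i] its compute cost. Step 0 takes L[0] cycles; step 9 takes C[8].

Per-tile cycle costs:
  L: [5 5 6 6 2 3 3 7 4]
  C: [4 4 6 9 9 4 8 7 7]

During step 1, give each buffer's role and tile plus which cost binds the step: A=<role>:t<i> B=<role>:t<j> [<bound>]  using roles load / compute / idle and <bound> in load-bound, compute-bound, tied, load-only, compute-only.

[0] DMA t0→A (5c) ∥ CU idle ⇒ 5c, clock 5
[1] DMA t1→B (5c) ∥ CU A:t0 (4c) ⇒ 5c, clock 10
[2] DMA t2→A (6c) ∥ CU B:t1 (4c) ⇒ 6c, clock 16
[3] DMA t3→B (6c) ∥ CU A:t2 (6c) ⇒ 6c, clock 22
[4] DMA t4→A (2c) ∥ CU B:t3 (9c) ⇒ 9c, clock 31
[5] DMA t5→B (3c) ∥ CU A:t4 (9c) ⇒ 9c, clock 40
[6] DMA t6→A (3c) ∥ CU B:t5 (4c) ⇒ 4c, clock 44
[7] DMA t7→B (7c) ∥ CU A:t6 (8c) ⇒ 8c, clock 52
[8] DMA t8→A (4c) ∥ CU B:t7 (7c) ⇒ 7c, clock 59
[9] DMA idle ∥ CU A:t8 (7c) ⇒ 7c, clock 66

step 1: A=compute:t0 B=load:t1 [load-bound]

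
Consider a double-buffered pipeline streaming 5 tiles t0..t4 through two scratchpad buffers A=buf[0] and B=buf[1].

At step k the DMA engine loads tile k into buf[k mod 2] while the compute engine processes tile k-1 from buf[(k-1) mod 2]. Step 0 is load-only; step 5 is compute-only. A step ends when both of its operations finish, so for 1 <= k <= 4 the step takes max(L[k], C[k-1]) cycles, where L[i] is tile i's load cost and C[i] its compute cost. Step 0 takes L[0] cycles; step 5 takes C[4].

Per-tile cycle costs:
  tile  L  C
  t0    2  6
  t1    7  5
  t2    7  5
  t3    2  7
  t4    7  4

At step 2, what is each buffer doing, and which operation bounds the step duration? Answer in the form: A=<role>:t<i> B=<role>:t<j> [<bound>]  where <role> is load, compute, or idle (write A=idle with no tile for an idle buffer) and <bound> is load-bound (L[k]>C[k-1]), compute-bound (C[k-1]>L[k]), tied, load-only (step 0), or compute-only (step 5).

step 2: A=load:t2 B=compute:t1 [load-bound]

k=0 load=t0/2c comp=- wait=2 total=2
k=1 load=t1/7c comp=t0/6c wait=7 total=9
k=2 load=t2/7c comp=t1/5c wait=7 total=16
k=3 load=t3/2c comp=t2/5c wait=5 total=21
k=4 load=t4/7c comp=t3/7c wait=7 total=28
k=5 load=- comp=t4/4c wait=4 total=32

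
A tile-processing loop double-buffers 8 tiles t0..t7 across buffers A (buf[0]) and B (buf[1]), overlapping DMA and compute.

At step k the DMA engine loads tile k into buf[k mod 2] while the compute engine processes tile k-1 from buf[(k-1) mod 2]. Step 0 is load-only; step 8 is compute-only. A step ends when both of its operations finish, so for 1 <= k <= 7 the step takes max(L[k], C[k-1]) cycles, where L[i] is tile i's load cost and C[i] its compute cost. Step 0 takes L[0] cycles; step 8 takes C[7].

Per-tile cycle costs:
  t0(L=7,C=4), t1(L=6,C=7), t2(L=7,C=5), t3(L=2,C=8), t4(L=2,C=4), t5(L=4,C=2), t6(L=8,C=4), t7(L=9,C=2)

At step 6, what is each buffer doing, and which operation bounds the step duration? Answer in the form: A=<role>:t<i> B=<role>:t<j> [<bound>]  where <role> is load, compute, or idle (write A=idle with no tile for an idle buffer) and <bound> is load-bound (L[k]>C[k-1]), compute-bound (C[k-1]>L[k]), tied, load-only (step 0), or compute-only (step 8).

k=0 load=t0/7c comp=- wait=7 total=7
k=1 load=t1/6c comp=t0/4c wait=6 total=13
k=2 load=t2/7c comp=t1/7c wait=7 total=20
k=3 load=t3/2c comp=t2/5c wait=5 total=25
k=4 load=t4/2c comp=t3/8c wait=8 total=33
k=5 load=t5/4c comp=t4/4c wait=4 total=37
k=6 load=t6/8c comp=t5/2c wait=8 total=45
k=7 load=t7/9c comp=t6/4c wait=9 total=54
k=8 load=- comp=t7/2c wait=2 total=56

step 6: A=load:t6 B=compute:t5 [load-bound]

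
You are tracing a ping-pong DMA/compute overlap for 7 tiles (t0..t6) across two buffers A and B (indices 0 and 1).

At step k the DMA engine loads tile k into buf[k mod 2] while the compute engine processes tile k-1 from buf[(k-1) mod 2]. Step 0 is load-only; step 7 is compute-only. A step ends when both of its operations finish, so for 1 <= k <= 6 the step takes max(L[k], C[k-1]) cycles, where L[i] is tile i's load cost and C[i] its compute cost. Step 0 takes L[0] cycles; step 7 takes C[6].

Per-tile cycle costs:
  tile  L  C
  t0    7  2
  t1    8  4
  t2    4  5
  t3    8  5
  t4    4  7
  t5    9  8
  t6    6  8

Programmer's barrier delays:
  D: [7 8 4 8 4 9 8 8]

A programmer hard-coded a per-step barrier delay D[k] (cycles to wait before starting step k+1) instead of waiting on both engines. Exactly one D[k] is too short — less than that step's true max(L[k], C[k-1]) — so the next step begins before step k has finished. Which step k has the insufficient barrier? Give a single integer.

step 0: need L[0]=7 = 7; D[0]=7 ok
step 1: need max(L[1]=8,C[0]=2) = 8; D[1]=8 ok
step 2: need max(L[2]=4,C[1]=4) = 4; D[2]=4 ok
step 3: need max(L[3]=8,C[2]=5) = 8; D[3]=8 ok
step 4: need max(L[4]=4,C[3]=5) = 5; D[4]=4 SHORT
step 5: need max(L[5]=9,C[4]=7) = 9; D[5]=9 ok
step 6: need max(L[6]=6,C[5]=8) = 8; D[6]=8 ok
step 7: need C[6]=8 = 8; D[7]=8 ok

hazard at step 4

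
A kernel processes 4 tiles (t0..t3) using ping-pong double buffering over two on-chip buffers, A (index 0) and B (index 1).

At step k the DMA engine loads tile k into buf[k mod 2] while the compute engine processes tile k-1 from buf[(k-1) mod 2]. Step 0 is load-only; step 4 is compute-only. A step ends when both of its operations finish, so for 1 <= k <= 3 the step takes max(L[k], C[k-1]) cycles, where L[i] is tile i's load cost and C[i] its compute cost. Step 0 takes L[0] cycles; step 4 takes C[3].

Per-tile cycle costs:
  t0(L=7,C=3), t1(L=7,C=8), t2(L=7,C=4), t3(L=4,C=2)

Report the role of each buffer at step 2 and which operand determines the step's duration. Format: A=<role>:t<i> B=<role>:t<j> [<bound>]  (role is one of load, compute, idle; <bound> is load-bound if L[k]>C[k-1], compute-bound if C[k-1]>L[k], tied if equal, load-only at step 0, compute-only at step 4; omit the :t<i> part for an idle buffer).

k=0 load=t0/7c comp=- wait=7 total=7
k=1 load=t1/7c comp=t0/3c wait=7 total=14
k=2 load=t2/7c comp=t1/8c wait=8 total=22
k=3 load=t3/4c comp=t2/4c wait=4 total=26
k=4 load=- comp=t3/2c wait=2 total=28

step 2: A=load:t2 B=compute:t1 [compute-bound]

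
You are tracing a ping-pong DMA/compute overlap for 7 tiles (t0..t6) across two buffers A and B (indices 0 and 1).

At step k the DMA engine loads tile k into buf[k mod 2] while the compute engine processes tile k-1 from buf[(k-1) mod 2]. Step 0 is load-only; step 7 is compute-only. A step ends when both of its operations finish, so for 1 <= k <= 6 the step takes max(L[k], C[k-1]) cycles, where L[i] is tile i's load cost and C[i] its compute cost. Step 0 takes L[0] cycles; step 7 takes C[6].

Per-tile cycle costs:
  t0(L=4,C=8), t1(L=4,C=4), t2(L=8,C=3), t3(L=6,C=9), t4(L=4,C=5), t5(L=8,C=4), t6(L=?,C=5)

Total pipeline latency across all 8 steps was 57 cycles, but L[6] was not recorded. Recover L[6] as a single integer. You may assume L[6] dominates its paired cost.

L[6] = 9

step 0: dur = L[0]=4 = 4
step 1: dur = max(L[1]=4, C[0]=8) = 8
step 2: dur = max(L[2]=8, C[1]=4) = 8
step 3: dur = max(L[3]=6, C[2]=3) = 6
step 4: dur = max(L[4]=4, C[3]=9) = 9
step 5: dur = max(L[5]=8, C[4]=5) = 8
step 6: dur = max(L[6]=?, C[5]=4) = L[6]  (unknown; binding)
step 7: dur = C[6]=5 = 5
sum of known step durations = 48
dur[6] = total - known = 57 - 48 = 9
L[6] is the binding max in step 6, so L[6] = dur[6] = 9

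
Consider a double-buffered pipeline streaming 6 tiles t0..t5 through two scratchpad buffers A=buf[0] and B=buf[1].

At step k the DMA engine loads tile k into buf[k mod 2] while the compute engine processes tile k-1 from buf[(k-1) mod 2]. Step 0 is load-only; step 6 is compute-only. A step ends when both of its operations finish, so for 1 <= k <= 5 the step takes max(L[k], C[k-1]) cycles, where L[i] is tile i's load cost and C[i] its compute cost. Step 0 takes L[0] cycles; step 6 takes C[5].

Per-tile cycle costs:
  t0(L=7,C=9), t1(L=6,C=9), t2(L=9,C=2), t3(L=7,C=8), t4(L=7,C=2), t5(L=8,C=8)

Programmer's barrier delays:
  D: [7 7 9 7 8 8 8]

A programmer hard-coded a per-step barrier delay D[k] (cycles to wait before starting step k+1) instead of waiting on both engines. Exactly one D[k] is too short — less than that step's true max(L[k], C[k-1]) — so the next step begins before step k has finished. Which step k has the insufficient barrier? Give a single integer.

hazard at step 1

step 0: need L[0]=7 = 7; D[0]=7 ok
step 1: need max(L[1]=6,C[0]=9) = 9; D[1]=7 SHORT
step 2: need max(L[2]=9,C[1]=9) = 9; D[2]=9 ok
step 3: need max(L[3]=7,C[2]=2) = 7; D[3]=7 ok
step 4: need max(L[4]=7,C[3]=8) = 8; D[4]=8 ok
step 5: need max(L[5]=8,C[4]=2) = 8; D[5]=8 ok
step 6: need C[5]=8 = 8; D[6]=8 ok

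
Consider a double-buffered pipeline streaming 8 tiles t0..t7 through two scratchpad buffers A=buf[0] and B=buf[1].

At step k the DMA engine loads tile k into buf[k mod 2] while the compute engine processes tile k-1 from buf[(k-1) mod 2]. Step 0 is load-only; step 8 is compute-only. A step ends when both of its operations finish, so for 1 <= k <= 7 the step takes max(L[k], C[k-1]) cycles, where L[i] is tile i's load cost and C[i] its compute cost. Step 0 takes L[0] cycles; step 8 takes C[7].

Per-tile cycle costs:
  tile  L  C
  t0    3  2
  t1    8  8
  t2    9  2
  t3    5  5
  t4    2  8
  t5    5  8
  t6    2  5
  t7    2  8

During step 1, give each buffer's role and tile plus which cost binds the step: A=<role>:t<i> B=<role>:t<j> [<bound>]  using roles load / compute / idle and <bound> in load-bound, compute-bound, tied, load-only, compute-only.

step 1: A=compute:t0 B=load:t1 [load-bound]

k=0 load=t0/3c comp=- wait=3 total=3
k=1 load=t1/8c comp=t0/2c wait=8 total=11
k=2 load=t2/9c comp=t1/8c wait=9 total=20
k=3 load=t3/5c comp=t2/2c wait=5 total=25
k=4 load=t4/2c comp=t3/5c wait=5 total=30
k=5 load=t5/5c comp=t4/8c wait=8 total=38
k=6 load=t6/2c comp=t5/8c wait=8 total=46
k=7 load=t7/2c comp=t6/5c wait=5 total=51
k=8 load=- comp=t7/8c wait=8 total=59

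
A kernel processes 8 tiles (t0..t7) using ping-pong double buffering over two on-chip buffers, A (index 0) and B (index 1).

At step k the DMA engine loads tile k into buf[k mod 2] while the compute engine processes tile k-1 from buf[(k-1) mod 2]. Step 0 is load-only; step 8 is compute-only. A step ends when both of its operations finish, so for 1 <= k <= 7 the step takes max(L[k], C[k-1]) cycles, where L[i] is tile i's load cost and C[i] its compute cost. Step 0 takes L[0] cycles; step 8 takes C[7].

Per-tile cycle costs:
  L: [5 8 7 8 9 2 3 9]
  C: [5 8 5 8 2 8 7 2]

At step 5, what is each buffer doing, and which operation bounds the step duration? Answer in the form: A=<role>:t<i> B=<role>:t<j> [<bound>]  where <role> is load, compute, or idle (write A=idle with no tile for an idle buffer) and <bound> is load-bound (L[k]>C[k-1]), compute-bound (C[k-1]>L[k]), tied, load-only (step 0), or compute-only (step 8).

step 5: A=compute:t4 B=load:t5 [tied]

step 0: L[0]=5 → dur=5, Σ=5 | A=load:t0 B=idle [load-only]
step 1: L[1]=8 C[0]=5 → dur=8, Σ=13 | A=compute:t0 B=load:t1 [load-bound]
step 2: L[2]=7 C[1]=8 → dur=8, Σ=21 | A=load:t2 B=compute:t1 [compute-bound]
step 3: L[3]=8 C[2]=5 → dur=8, Σ=29 | A=compute:t2 B=load:t3 [load-bound]
step 4: L[4]=9 C[3]=8 → dur=9, Σ=38 | A=load:t4 B=compute:t3 [load-bound]
step 5: L[5]=2 C[4]=2 → dur=2, Σ=40 | A=compute:t4 B=load:t5 [tied]
step 6: L[6]=3 C[5]=8 → dur=8, Σ=48 | A=load:t6 B=compute:t5 [compute-bound]
step 7: L[7]=9 C[6]=7 → dur=9, Σ=57 | A=compute:t6 B=load:t7 [load-bound]
step 8: C[7]=2 → dur=2, Σ=59 | A=idle B=compute:t7 [compute-only]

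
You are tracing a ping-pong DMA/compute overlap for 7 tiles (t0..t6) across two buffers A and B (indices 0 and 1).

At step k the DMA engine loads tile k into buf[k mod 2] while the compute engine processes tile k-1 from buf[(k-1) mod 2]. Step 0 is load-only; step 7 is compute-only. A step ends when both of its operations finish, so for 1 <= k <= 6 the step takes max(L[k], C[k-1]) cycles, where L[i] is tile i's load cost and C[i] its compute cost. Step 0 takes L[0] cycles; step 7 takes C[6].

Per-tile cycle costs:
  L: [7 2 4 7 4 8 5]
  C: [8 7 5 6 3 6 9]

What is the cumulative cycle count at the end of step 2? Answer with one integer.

  0. 7=7c; end=7; A:t0 B:-
  1. max(2,8)=8c; end=15; A:t0 B:t1
  2. max(4,7)=7c; end=22; A:t2 B:t1
  3. max(7,5)=7c; end=29; A:t2 B:t3
  4. max(4,6)=6c; end=35; A:t4 B:t3
  5. max(8,3)=8c; end=43; A:t4 B:t5
  6. max(5,6)=6c; end=49; A:t6 B:t5
  7. 9=9c; end=58; A:t6 B:t5

end_cycle[2] = 22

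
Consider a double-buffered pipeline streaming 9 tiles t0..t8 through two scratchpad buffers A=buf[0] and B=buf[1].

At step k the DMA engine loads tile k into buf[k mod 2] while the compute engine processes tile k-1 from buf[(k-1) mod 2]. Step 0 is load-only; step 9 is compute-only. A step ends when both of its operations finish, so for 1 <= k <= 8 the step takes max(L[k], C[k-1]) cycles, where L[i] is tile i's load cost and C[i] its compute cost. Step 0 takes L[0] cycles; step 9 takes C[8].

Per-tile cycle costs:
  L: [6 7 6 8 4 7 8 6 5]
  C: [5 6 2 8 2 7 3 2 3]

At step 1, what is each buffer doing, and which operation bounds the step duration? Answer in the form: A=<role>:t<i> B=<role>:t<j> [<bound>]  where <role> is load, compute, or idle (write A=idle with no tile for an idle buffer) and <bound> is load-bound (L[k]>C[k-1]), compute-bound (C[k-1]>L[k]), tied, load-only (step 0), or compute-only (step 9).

k=0 load=t0/6c comp=- wait=6 total=6
k=1 load=t1/7c comp=t0/5c wait=7 total=13
k=2 load=t2/6c comp=t1/6c wait=6 total=19
k=3 load=t3/8c comp=t2/2c wait=8 total=27
k=4 load=t4/4c comp=t3/8c wait=8 total=35
k=5 load=t5/7c comp=t4/2c wait=7 total=42
k=6 load=t6/8c comp=t5/7c wait=8 total=50
k=7 load=t7/6c comp=t6/3c wait=6 total=56
k=8 load=t8/5c comp=t7/2c wait=5 total=61
k=9 load=- comp=t8/3c wait=3 total=64

step 1: A=compute:t0 B=load:t1 [load-bound]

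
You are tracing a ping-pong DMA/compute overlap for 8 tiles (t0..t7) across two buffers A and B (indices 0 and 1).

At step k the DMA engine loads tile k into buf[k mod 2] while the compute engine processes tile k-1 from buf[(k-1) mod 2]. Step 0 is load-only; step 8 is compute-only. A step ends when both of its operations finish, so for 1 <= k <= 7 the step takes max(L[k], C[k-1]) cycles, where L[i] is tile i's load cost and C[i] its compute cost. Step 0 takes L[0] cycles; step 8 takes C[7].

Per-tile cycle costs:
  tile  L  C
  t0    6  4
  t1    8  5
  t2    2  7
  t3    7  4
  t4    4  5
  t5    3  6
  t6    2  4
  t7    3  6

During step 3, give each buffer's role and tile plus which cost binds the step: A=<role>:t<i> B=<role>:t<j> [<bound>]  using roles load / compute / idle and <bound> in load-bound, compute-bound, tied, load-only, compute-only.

step 3: A=compute:t2 B=load:t3 [tied]

[0] DMA t0→A (6c) ∥ CU idle ⇒ 6c, clock 6
[1] DMA t1→B (8c) ∥ CU A:t0 (4c) ⇒ 8c, clock 14
[2] DMA t2→A (2c) ∥ CU B:t1 (5c) ⇒ 5c, clock 19
[3] DMA t3→B (7c) ∥ CU A:t2 (7c) ⇒ 7c, clock 26
[4] DMA t4→A (4c) ∥ CU B:t3 (4c) ⇒ 4c, clock 30
[5] DMA t5→B (3c) ∥ CU A:t4 (5c) ⇒ 5c, clock 35
[6] DMA t6→A (2c) ∥ CU B:t5 (6c) ⇒ 6c, clock 41
[7] DMA t7→B (3c) ∥ CU A:t6 (4c) ⇒ 4c, clock 45
[8] DMA idle ∥ CU B:t7 (6c) ⇒ 6c, clock 51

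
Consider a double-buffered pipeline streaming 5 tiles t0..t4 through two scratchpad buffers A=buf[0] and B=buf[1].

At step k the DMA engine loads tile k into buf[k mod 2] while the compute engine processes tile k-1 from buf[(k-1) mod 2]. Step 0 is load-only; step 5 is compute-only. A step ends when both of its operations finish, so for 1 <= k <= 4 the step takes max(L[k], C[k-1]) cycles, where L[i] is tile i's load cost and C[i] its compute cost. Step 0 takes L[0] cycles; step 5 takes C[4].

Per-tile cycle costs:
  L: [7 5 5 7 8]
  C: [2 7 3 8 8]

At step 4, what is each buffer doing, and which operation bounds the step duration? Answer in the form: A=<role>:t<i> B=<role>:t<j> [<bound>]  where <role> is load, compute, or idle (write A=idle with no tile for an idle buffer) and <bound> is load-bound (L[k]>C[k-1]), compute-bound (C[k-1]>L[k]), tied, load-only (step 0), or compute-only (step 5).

  0. 7=7c; end=7; A:t0 B:-
  1. max(5,2)=5c; end=12; A:t0 B:t1
  2. max(5,7)=7c; end=19; A:t2 B:t1
  3. max(7,3)=7c; end=26; A:t2 B:t3
  4. max(8,8)=8c; end=34; A:t4 B:t3
  5. 8=8c; end=42; A:t4 B:t3

step 4: A=load:t4 B=compute:t3 [tied]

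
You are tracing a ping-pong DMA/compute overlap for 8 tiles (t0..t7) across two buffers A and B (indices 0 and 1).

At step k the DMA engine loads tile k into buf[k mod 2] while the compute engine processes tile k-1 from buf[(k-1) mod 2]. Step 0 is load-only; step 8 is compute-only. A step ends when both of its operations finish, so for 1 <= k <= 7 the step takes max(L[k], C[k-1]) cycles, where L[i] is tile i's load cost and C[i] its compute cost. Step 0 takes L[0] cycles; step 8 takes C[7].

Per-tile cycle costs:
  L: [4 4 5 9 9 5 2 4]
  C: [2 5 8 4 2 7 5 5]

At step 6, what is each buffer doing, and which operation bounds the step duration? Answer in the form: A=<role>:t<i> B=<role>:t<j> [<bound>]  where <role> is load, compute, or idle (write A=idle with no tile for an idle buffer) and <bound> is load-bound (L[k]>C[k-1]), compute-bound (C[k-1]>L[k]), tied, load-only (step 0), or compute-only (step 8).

  0. 4=4c; end=4; A:t0 B:-
  1. max(4,2)=4c; end=8; A:t0 B:t1
  2. max(5,5)=5c; end=13; A:t2 B:t1
  3. max(9,8)=9c; end=22; A:t2 B:t3
  4. max(9,4)=9c; end=31; A:t4 B:t3
  5. max(5,2)=5c; end=36; A:t4 B:t5
  6. max(2,7)=7c; end=43; A:t6 B:t5
  7. max(4,5)=5c; end=48; A:t6 B:t7
  8. 5=5c; end=53; A:t6 B:t7

step 6: A=load:t6 B=compute:t5 [compute-bound]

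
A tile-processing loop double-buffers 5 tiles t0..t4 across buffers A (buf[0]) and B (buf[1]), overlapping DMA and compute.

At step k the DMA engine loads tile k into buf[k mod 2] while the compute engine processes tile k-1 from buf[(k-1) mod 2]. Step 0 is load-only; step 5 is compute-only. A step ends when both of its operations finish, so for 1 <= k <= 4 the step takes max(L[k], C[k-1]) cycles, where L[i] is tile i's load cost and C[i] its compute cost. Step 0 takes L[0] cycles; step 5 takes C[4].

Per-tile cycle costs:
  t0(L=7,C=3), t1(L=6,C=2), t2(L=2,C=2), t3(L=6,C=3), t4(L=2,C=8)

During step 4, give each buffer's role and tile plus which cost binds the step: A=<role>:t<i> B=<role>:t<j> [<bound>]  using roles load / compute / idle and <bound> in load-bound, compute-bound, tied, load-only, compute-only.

  0. 7=7c; end=7; A:t0 B:-
  1. max(6,3)=6c; end=13; A:t0 B:t1
  2. max(2,2)=2c; end=15; A:t2 B:t1
  3. max(6,2)=6c; end=21; A:t2 B:t3
  4. max(2,3)=3c; end=24; A:t4 B:t3
  5. 8=8c; end=32; A:t4 B:t3

step 4: A=load:t4 B=compute:t3 [compute-bound]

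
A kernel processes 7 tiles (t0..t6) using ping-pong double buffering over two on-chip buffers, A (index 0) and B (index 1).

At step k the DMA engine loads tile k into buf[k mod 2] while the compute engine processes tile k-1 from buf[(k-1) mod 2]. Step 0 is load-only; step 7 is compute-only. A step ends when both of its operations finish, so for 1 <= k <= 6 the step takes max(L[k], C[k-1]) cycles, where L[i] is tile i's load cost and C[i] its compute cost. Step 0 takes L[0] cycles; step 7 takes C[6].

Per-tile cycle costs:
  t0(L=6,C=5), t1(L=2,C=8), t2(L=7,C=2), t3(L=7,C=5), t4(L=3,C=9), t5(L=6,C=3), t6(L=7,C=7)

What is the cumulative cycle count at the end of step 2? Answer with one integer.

[0] DMA t0→A (6c) ∥ CU idle ⇒ 6c, clock 6
[1] DMA t1→B (2c) ∥ CU A:t0 (5c) ⇒ 5c, clock 11
[2] DMA t2→A (7c) ∥ CU B:t1 (8c) ⇒ 8c, clock 19
[3] DMA t3→B (7c) ∥ CU A:t2 (2c) ⇒ 7c, clock 26
[4] DMA t4→A (3c) ∥ CU B:t3 (5c) ⇒ 5c, clock 31
[5] DMA t5→B (6c) ∥ CU A:t4 (9c) ⇒ 9c, clock 40
[6] DMA t6→A (7c) ∥ CU B:t5 (3c) ⇒ 7c, clock 47
[7] DMA idle ∥ CU A:t6 (7c) ⇒ 7c, clock 54

end_cycle[2] = 19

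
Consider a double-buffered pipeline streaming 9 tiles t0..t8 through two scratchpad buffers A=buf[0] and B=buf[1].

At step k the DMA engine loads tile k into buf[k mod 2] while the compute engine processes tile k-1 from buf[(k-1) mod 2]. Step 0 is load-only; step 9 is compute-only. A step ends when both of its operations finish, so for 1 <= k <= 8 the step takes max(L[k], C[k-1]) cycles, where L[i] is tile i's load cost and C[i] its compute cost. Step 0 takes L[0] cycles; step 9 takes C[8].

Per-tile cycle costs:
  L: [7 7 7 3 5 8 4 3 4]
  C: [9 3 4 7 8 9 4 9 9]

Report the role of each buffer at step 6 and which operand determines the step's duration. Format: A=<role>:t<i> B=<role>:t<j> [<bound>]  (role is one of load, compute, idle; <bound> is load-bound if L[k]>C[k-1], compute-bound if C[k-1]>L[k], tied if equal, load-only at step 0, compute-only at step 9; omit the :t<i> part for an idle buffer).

step 6: A=load:t6 B=compute:t5 [compute-bound]

k=0 load=t0/7c comp=- wait=7 total=7
k=1 load=t1/7c comp=t0/9c wait=9 total=16
k=2 load=t2/7c comp=t1/3c wait=7 total=23
k=3 load=t3/3c comp=t2/4c wait=4 total=27
k=4 load=t4/5c comp=t3/7c wait=7 total=34
k=5 load=t5/8c comp=t4/8c wait=8 total=42
k=6 load=t6/4c comp=t5/9c wait=9 total=51
k=7 load=t7/3c comp=t6/4c wait=4 total=55
k=8 load=t8/4c comp=t7/9c wait=9 total=64
k=9 load=- comp=t8/9c wait=9 total=73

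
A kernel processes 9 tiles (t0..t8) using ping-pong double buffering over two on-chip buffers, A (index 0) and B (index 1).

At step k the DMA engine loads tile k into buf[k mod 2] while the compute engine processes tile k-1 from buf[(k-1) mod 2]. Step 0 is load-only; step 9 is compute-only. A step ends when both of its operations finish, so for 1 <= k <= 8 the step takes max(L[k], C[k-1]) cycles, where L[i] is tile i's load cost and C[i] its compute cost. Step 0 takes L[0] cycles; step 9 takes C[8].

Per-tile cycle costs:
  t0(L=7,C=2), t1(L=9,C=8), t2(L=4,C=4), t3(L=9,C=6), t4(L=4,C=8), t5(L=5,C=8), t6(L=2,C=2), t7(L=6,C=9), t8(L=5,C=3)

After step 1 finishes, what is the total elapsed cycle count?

end_cycle[1] = 16

k=0 load=t0/7c comp=- wait=7 total=7
k=1 load=t1/9c comp=t0/2c wait=9 total=16
k=2 load=t2/4c comp=t1/8c wait=8 total=24
k=3 load=t3/9c comp=t2/4c wait=9 total=33
k=4 load=t4/4c comp=t3/6c wait=6 total=39
k=5 load=t5/5c comp=t4/8c wait=8 total=47
k=6 load=t6/2c comp=t5/8c wait=8 total=55
k=7 load=t7/6c comp=t6/2c wait=6 total=61
k=8 load=t8/5c comp=t7/9c wait=9 total=70
k=9 load=- comp=t8/3c wait=3 total=73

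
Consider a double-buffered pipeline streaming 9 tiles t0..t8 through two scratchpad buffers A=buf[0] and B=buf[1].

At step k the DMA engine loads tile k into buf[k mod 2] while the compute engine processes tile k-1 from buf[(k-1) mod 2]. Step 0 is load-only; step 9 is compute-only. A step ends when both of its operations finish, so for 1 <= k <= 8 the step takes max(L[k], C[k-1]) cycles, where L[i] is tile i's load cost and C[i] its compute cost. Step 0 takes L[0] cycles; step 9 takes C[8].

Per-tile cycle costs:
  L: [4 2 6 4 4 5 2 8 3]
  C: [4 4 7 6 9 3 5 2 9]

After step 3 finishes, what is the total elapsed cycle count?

end_cycle[3] = 21

  0. 4=4c; end=4; A:t0 B:-
  1. max(2,4)=4c; end=8; A:t0 B:t1
  2. max(6,4)=6c; end=14; A:t2 B:t1
  3. max(4,7)=7c; end=21; A:t2 B:t3
  4. max(4,6)=6c; end=27; A:t4 B:t3
  5. max(5,9)=9c; end=36; A:t4 B:t5
  6. max(2,3)=3c; end=39; A:t6 B:t5
  7. max(8,5)=8c; end=47; A:t6 B:t7
  8. max(3,2)=3c; end=50; A:t8 B:t7
  9. 9=9c; end=59; A:t8 B:t7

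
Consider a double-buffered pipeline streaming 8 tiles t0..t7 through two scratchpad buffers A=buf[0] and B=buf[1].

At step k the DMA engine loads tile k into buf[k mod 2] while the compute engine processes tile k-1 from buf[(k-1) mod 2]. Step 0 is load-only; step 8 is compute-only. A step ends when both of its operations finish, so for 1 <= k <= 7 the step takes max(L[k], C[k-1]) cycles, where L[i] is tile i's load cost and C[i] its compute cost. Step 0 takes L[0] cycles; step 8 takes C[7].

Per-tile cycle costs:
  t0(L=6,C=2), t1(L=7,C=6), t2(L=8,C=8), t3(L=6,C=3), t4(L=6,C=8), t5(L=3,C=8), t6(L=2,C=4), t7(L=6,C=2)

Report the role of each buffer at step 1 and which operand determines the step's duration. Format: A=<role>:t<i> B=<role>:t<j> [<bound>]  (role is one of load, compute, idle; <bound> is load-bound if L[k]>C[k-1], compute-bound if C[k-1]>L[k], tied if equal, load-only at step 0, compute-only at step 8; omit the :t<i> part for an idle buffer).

  0. 6=6c; end=6; A:t0 B:-
  1. max(7,2)=7c; end=13; A:t0 B:t1
  2. max(8,6)=8c; end=21; A:t2 B:t1
  3. max(6,8)=8c; end=29; A:t2 B:t3
  4. max(6,3)=6c; end=35; A:t4 B:t3
  5. max(3,8)=8c; end=43; A:t4 B:t5
  6. max(2,8)=8c; end=51; A:t6 B:t5
  7. max(6,4)=6c; end=57; A:t6 B:t7
  8. 2=2c; end=59; A:t6 B:t7

step 1: A=compute:t0 B=load:t1 [load-bound]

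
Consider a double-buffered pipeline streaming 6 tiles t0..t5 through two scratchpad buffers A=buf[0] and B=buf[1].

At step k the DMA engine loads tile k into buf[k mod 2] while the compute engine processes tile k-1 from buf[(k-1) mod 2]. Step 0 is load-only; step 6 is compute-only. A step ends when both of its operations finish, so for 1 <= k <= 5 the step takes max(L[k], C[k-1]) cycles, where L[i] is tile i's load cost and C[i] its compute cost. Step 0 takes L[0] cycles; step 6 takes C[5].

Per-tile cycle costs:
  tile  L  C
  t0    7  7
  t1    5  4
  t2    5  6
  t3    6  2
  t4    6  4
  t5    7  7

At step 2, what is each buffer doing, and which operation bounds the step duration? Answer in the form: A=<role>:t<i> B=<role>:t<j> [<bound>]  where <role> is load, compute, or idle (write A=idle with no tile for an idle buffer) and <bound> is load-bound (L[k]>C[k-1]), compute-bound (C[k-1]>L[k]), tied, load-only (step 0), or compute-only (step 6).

step 2: A=load:t2 B=compute:t1 [load-bound]

step 0: L[0]=7 → dur=7, Σ=7 | A=load:t0 B=idle [load-only]
step 1: L[1]=5 C[0]=7 → dur=7, Σ=14 | A=compute:t0 B=load:t1 [compute-bound]
step 2: L[2]=5 C[1]=4 → dur=5, Σ=19 | A=load:t2 B=compute:t1 [load-bound]
step 3: L[3]=6 C[2]=6 → dur=6, Σ=25 | A=compute:t2 B=load:t3 [tied]
step 4: L[4]=6 C[3]=2 → dur=6, Σ=31 | A=load:t4 B=compute:t3 [load-bound]
step 5: L[5]=7 C[4]=4 → dur=7, Σ=38 | A=compute:t4 B=load:t5 [load-bound]
step 6: C[5]=7 → dur=7, Σ=45 | A=idle B=compute:t5 [compute-only]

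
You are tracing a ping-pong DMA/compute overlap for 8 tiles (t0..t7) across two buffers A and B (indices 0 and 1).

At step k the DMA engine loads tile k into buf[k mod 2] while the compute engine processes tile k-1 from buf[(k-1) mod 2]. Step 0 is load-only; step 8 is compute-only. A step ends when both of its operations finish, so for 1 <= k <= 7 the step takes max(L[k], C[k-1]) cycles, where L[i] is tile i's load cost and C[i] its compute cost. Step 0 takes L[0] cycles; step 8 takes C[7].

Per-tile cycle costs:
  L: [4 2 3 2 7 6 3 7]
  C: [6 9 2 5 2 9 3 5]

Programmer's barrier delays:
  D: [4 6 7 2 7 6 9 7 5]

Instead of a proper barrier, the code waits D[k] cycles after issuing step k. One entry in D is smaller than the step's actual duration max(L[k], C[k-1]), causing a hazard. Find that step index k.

hazard at step 2

step 0: need L[0]=4 = 4; D[0]=4 ok
step 1: need max(L[1]=2,C[0]=6) = 6; D[1]=6 ok
step 2: need max(L[2]=3,C[1]=9) = 9; D[2]=7 SHORT
step 3: need max(L[3]=2,C[2]=2) = 2; D[3]=2 ok
step 4: need max(L[4]=7,C[3]=5) = 7; D[4]=7 ok
step 5: need max(L[5]=6,C[4]=2) = 6; D[5]=6 ok
step 6: need max(L[6]=3,C[5]=9) = 9; D[6]=9 ok
step 7: need max(L[7]=7,C[6]=3) = 7; D[7]=7 ok
step 8: need C[7]=5 = 5; D[8]=5 ok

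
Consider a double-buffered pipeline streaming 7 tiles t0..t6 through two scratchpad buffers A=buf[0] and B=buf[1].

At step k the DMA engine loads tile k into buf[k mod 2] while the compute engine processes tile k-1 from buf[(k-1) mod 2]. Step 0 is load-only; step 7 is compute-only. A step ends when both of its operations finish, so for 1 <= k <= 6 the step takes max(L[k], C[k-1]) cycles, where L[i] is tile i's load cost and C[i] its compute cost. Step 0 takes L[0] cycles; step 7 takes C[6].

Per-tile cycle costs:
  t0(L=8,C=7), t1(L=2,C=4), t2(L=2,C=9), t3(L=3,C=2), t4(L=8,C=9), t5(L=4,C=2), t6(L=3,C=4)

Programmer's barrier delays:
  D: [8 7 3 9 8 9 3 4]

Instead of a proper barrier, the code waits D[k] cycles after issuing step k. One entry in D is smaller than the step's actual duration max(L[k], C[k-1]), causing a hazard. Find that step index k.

[0] required=L[0]=8=8 vs D=8 ok
[1] required=max(L[1]=2,C[0]=7)=7 vs D=7 ok
[2] required=max(L[2]=2,C[1]=4)=4 vs D=3 SHORT
[3] required=max(L[3]=3,C[2]=9)=9 vs D=9 ok
[4] required=max(L[4]=8,C[3]=2)=8 vs D=8 ok
[5] required=max(L[5]=4,C[4]=9)=9 vs D=9 ok
[6] required=max(L[6]=3,C[5]=2)=3 vs D=3 ok
[7] required=C[6]=4=4 vs D=4 ok

hazard at step 2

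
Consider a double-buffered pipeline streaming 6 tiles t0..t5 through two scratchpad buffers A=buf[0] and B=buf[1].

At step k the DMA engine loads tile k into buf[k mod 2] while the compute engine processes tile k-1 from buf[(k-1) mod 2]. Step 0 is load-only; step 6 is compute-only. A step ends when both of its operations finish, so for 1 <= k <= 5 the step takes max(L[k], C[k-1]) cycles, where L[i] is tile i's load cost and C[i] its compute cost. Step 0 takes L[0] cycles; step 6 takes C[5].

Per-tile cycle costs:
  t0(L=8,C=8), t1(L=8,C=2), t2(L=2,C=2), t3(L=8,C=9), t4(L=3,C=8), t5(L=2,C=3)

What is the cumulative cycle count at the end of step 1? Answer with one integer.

k=0 load=t0/8c comp=- wait=8 total=8
k=1 load=t1/8c comp=t0/8c wait=8 total=16
k=2 load=t2/2c comp=t1/2c wait=2 total=18
k=3 load=t3/8c comp=t2/2c wait=8 total=26
k=4 load=t4/3c comp=t3/9c wait=9 total=35
k=5 load=t5/2c comp=t4/8c wait=8 total=43
k=6 load=- comp=t5/3c wait=3 total=46

end_cycle[1] = 16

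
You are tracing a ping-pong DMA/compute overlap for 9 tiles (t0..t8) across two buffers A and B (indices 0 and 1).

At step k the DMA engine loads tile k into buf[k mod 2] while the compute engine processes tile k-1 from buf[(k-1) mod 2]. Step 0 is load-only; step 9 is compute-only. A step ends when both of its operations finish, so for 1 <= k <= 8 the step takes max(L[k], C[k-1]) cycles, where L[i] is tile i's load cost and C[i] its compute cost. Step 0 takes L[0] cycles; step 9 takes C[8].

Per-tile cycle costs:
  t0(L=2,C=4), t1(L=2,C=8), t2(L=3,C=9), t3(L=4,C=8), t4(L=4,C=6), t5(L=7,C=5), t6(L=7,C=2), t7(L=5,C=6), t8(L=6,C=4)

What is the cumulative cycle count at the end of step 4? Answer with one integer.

k=0 load=t0/2c comp=- wait=2 total=2
k=1 load=t1/2c comp=t0/4c wait=4 total=6
k=2 load=t2/3c comp=t1/8c wait=8 total=14
k=3 load=t3/4c comp=t2/9c wait=9 total=23
k=4 load=t4/4c comp=t3/8c wait=8 total=31
k=5 load=t5/7c comp=t4/6c wait=7 total=38
k=6 load=t6/7c comp=t5/5c wait=7 total=45
k=7 load=t7/5c comp=t6/2c wait=5 total=50
k=8 load=t8/6c comp=t7/6c wait=6 total=56
k=9 load=- comp=t8/4c wait=4 total=60

end_cycle[4] = 31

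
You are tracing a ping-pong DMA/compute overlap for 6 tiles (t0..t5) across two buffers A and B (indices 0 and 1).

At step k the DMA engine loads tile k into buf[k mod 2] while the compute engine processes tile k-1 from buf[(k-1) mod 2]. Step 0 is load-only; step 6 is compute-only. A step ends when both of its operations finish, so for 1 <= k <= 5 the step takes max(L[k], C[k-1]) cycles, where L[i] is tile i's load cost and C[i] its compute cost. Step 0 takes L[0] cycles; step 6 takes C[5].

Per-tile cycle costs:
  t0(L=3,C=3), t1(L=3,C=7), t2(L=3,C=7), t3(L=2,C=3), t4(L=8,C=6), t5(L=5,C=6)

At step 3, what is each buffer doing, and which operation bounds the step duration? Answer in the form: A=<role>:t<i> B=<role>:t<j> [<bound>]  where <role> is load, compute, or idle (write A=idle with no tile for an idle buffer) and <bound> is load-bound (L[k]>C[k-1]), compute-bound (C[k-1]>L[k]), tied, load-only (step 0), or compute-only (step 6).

step 3: A=compute:t2 B=load:t3 [compute-bound]

[0] DMA t0→A (3c) ∥ CU idle ⇒ 3c, clock 3
[1] DMA t1→B (3c) ∥ CU A:t0 (3c) ⇒ 3c, clock 6
[2] DMA t2→A (3c) ∥ CU B:t1 (7c) ⇒ 7c, clock 13
[3] DMA t3→B (2c) ∥ CU A:t2 (7c) ⇒ 7c, clock 20
[4] DMA t4→A (8c) ∥ CU B:t3 (3c) ⇒ 8c, clock 28
[5] DMA t5→B (5c) ∥ CU A:t4 (6c) ⇒ 6c, clock 34
[6] DMA idle ∥ CU B:t5 (6c) ⇒ 6c, clock 40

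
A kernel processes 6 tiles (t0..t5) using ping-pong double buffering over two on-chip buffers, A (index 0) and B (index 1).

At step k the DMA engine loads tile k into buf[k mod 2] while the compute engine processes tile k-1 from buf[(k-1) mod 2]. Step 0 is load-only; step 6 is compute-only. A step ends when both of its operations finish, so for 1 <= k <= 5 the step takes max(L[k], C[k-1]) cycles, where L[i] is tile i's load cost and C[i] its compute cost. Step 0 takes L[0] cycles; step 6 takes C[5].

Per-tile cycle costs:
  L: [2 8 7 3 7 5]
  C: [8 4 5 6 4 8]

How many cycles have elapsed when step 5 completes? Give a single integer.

end_cycle[5] = 34

step 0: L[0]=2 → dur=2, Σ=2 | A=load:t0 B=idle [load-only]
step 1: L[1]=8 C[0]=8 → dur=8, Σ=10 | A=compute:t0 B=load:t1 [tied]
step 2: L[2]=7 C[1]=4 → dur=7, Σ=17 | A=load:t2 B=compute:t1 [load-bound]
step 3: L[3]=3 C[2]=5 → dur=5, Σ=22 | A=compute:t2 B=load:t3 [compute-bound]
step 4: L[4]=7 C[3]=6 → dur=7, Σ=29 | A=load:t4 B=compute:t3 [load-bound]
step 5: L[5]=5 C[4]=4 → dur=5, Σ=34 | A=compute:t4 B=load:t5 [load-bound]
step 6: C[5]=8 → dur=8, Σ=42 | A=idle B=compute:t5 [compute-only]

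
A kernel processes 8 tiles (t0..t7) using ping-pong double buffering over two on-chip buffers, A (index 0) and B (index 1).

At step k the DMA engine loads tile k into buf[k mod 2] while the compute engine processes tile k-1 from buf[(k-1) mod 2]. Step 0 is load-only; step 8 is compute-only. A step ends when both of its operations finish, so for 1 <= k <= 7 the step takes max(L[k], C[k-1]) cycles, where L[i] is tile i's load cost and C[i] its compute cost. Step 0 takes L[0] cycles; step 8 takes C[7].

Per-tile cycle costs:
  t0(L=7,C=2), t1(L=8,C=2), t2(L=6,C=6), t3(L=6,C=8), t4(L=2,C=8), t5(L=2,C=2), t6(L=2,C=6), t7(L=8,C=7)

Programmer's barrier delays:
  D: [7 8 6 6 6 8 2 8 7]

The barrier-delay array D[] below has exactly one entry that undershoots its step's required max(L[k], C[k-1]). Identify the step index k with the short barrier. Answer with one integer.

hazard at step 4

step 0: need L[0]=7 = 7; D[0]=7 ok
step 1: need max(L[1]=8,C[0]=2) = 8; D[1]=8 ok
step 2: need max(L[2]=6,C[1]=2) = 6; D[2]=6 ok
step 3: need max(L[3]=6,C[2]=6) = 6; D[3]=6 ok
step 4: need max(L[4]=2,C[3]=8) = 8; D[4]=6 SHORT
step 5: need max(L[5]=2,C[4]=8) = 8; D[5]=8 ok
step 6: need max(L[6]=2,C[5]=2) = 2; D[6]=2 ok
step 7: need max(L[7]=8,C[6]=6) = 8; D[7]=8 ok
step 8: need C[7]=7 = 7; D[8]=7 ok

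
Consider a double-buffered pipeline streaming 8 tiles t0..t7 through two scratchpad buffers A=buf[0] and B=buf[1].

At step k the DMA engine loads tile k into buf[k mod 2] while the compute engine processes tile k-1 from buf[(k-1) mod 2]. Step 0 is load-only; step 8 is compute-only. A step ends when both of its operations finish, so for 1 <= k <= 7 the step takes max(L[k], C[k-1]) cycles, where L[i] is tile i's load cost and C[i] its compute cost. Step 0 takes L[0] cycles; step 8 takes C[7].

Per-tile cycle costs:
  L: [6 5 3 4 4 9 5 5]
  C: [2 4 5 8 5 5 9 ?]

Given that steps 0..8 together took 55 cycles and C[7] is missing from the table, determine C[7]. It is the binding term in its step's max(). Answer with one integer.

C[7] = 4

step 0: dur = L[0]=6 = 6
step 1: dur = max(L[1]=5, C[0]=2) = 5
step 2: dur = max(L[2]=3, C[1]=4) = 4
step 3: dur = max(L[3]=4, C[2]=5) = 5
step 4: dur = max(L[4]=4, C[3]=8) = 8
step 5: dur = max(L[5]=9, C[4]=5) = 9
step 6: dur = max(L[6]=5, C[5]=5) = 5
step 7: dur = max(L[7]=5, C[6]=9) = 9
step 8: dur = C[7]=? = C[7]  (unknown; binding)
sum of known step durations = 51
dur[8] = total - known = 55 - 51 = 4
C[7] is the binding max in step 8, so C[7] = dur[8] = 4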